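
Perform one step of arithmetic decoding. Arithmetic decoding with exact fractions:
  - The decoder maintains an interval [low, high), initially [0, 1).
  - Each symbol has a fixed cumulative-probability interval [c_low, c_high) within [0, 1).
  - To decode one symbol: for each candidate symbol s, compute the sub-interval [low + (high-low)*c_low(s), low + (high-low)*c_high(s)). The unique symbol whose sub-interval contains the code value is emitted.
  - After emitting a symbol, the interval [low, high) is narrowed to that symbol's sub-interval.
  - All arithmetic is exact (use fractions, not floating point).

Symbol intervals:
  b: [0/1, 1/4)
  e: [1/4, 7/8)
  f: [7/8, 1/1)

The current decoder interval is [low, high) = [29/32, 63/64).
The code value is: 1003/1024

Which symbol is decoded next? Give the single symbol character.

Interval width = high − low = 63/64 − 29/32 = 5/64
Scaled code = (code − low) / width = (1003/1024 − 29/32) / 5/64 = 15/16
  b: [0/1, 1/4) 
  e: [1/4, 7/8) 
  f: [7/8, 1/1) ← scaled code falls here ✓

Answer: f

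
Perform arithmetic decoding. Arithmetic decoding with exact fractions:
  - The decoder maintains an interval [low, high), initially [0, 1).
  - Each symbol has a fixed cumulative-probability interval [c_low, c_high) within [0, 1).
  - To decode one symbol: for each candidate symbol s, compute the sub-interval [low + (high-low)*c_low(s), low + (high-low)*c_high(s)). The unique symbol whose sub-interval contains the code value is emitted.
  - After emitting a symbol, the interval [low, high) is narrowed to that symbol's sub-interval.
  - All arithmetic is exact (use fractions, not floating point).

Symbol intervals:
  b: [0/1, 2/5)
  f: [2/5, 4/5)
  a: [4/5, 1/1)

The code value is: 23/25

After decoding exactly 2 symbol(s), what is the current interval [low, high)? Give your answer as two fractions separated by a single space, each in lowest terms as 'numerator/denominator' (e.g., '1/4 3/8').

Step 1: interval [0/1, 1/1), width = 1/1 - 0/1 = 1/1
  'b': [0/1 + 1/1*0/1, 0/1 + 1/1*2/5) = [0/1, 2/5)
  'f': [0/1 + 1/1*2/5, 0/1 + 1/1*4/5) = [2/5, 4/5)
  'a': [0/1 + 1/1*4/5, 0/1 + 1/1*1/1) = [4/5, 1/1) <- contains code 23/25
  emit 'a', narrow to [4/5, 1/1)
Step 2: interval [4/5, 1/1), width = 1/1 - 4/5 = 1/5
  'b': [4/5 + 1/5*0/1, 4/5 + 1/5*2/5) = [4/5, 22/25)
  'f': [4/5 + 1/5*2/5, 4/5 + 1/5*4/5) = [22/25, 24/25) <- contains code 23/25
  'a': [4/5 + 1/5*4/5, 4/5 + 1/5*1/1) = [24/25, 1/1)
  emit 'f', narrow to [22/25, 24/25)

Answer: 22/25 24/25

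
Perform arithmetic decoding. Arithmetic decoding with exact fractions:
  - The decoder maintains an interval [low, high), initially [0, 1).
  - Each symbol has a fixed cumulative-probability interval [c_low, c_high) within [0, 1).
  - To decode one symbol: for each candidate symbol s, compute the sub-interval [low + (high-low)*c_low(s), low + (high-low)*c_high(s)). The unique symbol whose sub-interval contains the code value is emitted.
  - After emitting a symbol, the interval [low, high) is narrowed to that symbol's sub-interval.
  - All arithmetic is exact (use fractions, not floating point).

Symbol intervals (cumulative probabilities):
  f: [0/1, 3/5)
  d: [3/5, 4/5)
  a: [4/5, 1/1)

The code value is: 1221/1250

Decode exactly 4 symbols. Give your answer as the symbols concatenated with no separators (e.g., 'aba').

Answer: aafd

Derivation:
Step 1: interval [0/1, 1/1), width = 1/1 - 0/1 = 1/1
  'f': [0/1 + 1/1*0/1, 0/1 + 1/1*3/5) = [0/1, 3/5)
  'd': [0/1 + 1/1*3/5, 0/1 + 1/1*4/5) = [3/5, 4/5)
  'a': [0/1 + 1/1*4/5, 0/1 + 1/1*1/1) = [4/5, 1/1) <- contains code 1221/1250
  emit 'a', narrow to [4/5, 1/1)
Step 2: interval [4/5, 1/1), width = 1/1 - 4/5 = 1/5
  'f': [4/5 + 1/5*0/1, 4/5 + 1/5*3/5) = [4/5, 23/25)
  'd': [4/5 + 1/5*3/5, 4/5 + 1/5*4/5) = [23/25, 24/25)
  'a': [4/5 + 1/5*4/5, 4/5 + 1/5*1/1) = [24/25, 1/1) <- contains code 1221/1250
  emit 'a', narrow to [24/25, 1/1)
Step 3: interval [24/25, 1/1), width = 1/1 - 24/25 = 1/25
  'f': [24/25 + 1/25*0/1, 24/25 + 1/25*3/5) = [24/25, 123/125) <- contains code 1221/1250
  'd': [24/25 + 1/25*3/5, 24/25 + 1/25*4/5) = [123/125, 124/125)
  'a': [24/25 + 1/25*4/5, 24/25 + 1/25*1/1) = [124/125, 1/1)
  emit 'f', narrow to [24/25, 123/125)
Step 4: interval [24/25, 123/125), width = 123/125 - 24/25 = 3/125
  'f': [24/25 + 3/125*0/1, 24/25 + 3/125*3/5) = [24/25, 609/625)
  'd': [24/25 + 3/125*3/5, 24/25 + 3/125*4/5) = [609/625, 612/625) <- contains code 1221/1250
  'a': [24/25 + 3/125*4/5, 24/25 + 3/125*1/1) = [612/625, 123/125)
  emit 'd', narrow to [609/625, 612/625)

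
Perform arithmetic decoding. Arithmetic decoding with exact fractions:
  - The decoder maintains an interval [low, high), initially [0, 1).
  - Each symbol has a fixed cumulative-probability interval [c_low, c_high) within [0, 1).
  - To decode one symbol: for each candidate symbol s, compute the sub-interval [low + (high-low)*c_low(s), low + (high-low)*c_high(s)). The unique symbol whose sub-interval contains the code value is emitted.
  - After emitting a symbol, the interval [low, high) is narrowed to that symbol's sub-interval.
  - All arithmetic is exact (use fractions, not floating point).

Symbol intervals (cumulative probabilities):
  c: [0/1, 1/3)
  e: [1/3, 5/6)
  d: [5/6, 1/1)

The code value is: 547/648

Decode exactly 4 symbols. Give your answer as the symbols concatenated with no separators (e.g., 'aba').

Step 1: interval [0/1, 1/1), width = 1/1 - 0/1 = 1/1
  'c': [0/1 + 1/1*0/1, 0/1 + 1/1*1/3) = [0/1, 1/3)
  'e': [0/1 + 1/1*1/3, 0/1 + 1/1*5/6) = [1/3, 5/6)
  'd': [0/1 + 1/1*5/6, 0/1 + 1/1*1/1) = [5/6, 1/1) <- contains code 547/648
  emit 'd', narrow to [5/6, 1/1)
Step 2: interval [5/6, 1/1), width = 1/1 - 5/6 = 1/6
  'c': [5/6 + 1/6*0/1, 5/6 + 1/6*1/3) = [5/6, 8/9) <- contains code 547/648
  'e': [5/6 + 1/6*1/3, 5/6 + 1/6*5/6) = [8/9, 35/36)
  'd': [5/6 + 1/6*5/6, 5/6 + 1/6*1/1) = [35/36, 1/1)
  emit 'c', narrow to [5/6, 8/9)
Step 3: interval [5/6, 8/9), width = 8/9 - 5/6 = 1/18
  'c': [5/6 + 1/18*0/1, 5/6 + 1/18*1/3) = [5/6, 23/27) <- contains code 547/648
  'e': [5/6 + 1/18*1/3, 5/6 + 1/18*5/6) = [23/27, 95/108)
  'd': [5/6 + 1/18*5/6, 5/6 + 1/18*1/1) = [95/108, 8/9)
  emit 'c', narrow to [5/6, 23/27)
Step 4: interval [5/6, 23/27), width = 23/27 - 5/6 = 1/54
  'c': [5/6 + 1/54*0/1, 5/6 + 1/54*1/3) = [5/6, 68/81)
  'e': [5/6 + 1/54*1/3, 5/6 + 1/54*5/6) = [68/81, 275/324) <- contains code 547/648
  'd': [5/6 + 1/54*5/6, 5/6 + 1/54*1/1) = [275/324, 23/27)
  emit 'e', narrow to [68/81, 275/324)

Answer: dcce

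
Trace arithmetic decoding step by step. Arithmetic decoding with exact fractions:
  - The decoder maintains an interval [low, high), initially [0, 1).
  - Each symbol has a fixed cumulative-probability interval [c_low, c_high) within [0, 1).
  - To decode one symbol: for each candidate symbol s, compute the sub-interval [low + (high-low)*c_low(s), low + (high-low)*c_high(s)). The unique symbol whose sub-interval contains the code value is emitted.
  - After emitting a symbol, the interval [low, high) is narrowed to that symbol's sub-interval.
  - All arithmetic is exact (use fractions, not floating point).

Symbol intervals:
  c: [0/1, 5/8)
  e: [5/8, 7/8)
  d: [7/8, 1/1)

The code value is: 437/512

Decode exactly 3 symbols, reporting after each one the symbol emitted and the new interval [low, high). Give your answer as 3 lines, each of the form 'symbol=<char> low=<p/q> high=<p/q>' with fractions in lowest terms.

Step 1: interval [0/1, 1/1), width = 1/1 - 0/1 = 1/1
  'c': [0/1 + 1/1*0/1, 0/1 + 1/1*5/8) = [0/1, 5/8)
  'e': [0/1 + 1/1*5/8, 0/1 + 1/1*7/8) = [5/8, 7/8) <- contains code 437/512
  'd': [0/1 + 1/1*7/8, 0/1 + 1/1*1/1) = [7/8, 1/1)
  emit 'e', narrow to [5/8, 7/8)
Step 2: interval [5/8, 7/8), width = 7/8 - 5/8 = 1/4
  'c': [5/8 + 1/4*0/1, 5/8 + 1/4*5/8) = [5/8, 25/32)
  'e': [5/8 + 1/4*5/8, 5/8 + 1/4*7/8) = [25/32, 27/32)
  'd': [5/8 + 1/4*7/8, 5/8 + 1/4*1/1) = [27/32, 7/8) <- contains code 437/512
  emit 'd', narrow to [27/32, 7/8)
Step 3: interval [27/32, 7/8), width = 7/8 - 27/32 = 1/32
  'c': [27/32 + 1/32*0/1, 27/32 + 1/32*5/8) = [27/32, 221/256) <- contains code 437/512
  'e': [27/32 + 1/32*5/8, 27/32 + 1/32*7/8) = [221/256, 223/256)
  'd': [27/32 + 1/32*7/8, 27/32 + 1/32*1/1) = [223/256, 7/8)
  emit 'c', narrow to [27/32, 221/256)

Answer: symbol=e low=5/8 high=7/8
symbol=d low=27/32 high=7/8
symbol=c low=27/32 high=221/256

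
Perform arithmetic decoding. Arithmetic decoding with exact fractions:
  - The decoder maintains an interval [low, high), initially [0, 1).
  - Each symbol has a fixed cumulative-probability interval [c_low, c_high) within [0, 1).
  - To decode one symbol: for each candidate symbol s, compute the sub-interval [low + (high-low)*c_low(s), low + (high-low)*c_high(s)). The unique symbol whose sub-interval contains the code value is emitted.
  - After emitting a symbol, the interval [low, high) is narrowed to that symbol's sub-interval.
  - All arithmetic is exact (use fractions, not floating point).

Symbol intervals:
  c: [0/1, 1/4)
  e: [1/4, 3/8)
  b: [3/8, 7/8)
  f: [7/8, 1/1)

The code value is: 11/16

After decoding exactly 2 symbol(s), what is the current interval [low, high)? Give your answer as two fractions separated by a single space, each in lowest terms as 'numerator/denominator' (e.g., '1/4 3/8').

Answer: 9/16 13/16

Derivation:
Step 1: interval [0/1, 1/1), width = 1/1 - 0/1 = 1/1
  'c': [0/1 + 1/1*0/1, 0/1 + 1/1*1/4) = [0/1, 1/4)
  'e': [0/1 + 1/1*1/4, 0/1 + 1/1*3/8) = [1/4, 3/8)
  'b': [0/1 + 1/1*3/8, 0/1 + 1/1*7/8) = [3/8, 7/8) <- contains code 11/16
  'f': [0/1 + 1/1*7/8, 0/1 + 1/1*1/1) = [7/8, 1/1)
  emit 'b', narrow to [3/8, 7/8)
Step 2: interval [3/8, 7/8), width = 7/8 - 3/8 = 1/2
  'c': [3/8 + 1/2*0/1, 3/8 + 1/2*1/4) = [3/8, 1/2)
  'e': [3/8 + 1/2*1/4, 3/8 + 1/2*3/8) = [1/2, 9/16)
  'b': [3/8 + 1/2*3/8, 3/8 + 1/2*7/8) = [9/16, 13/16) <- contains code 11/16
  'f': [3/8 + 1/2*7/8, 3/8 + 1/2*1/1) = [13/16, 7/8)
  emit 'b', narrow to [9/16, 13/16)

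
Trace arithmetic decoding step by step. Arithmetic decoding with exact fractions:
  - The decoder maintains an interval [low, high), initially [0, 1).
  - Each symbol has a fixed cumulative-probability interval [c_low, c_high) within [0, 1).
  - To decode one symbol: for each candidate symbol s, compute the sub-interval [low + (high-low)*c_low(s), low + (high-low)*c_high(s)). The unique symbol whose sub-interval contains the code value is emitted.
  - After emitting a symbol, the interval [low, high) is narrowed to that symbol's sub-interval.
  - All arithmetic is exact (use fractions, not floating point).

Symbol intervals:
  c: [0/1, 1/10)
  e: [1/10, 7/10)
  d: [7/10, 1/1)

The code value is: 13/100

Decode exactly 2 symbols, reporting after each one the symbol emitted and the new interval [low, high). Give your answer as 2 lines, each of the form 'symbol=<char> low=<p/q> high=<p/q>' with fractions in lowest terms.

Step 1: interval [0/1, 1/1), width = 1/1 - 0/1 = 1/1
  'c': [0/1 + 1/1*0/1, 0/1 + 1/1*1/10) = [0/1, 1/10)
  'e': [0/1 + 1/1*1/10, 0/1 + 1/1*7/10) = [1/10, 7/10) <- contains code 13/100
  'd': [0/1 + 1/1*7/10, 0/1 + 1/1*1/1) = [7/10, 1/1)
  emit 'e', narrow to [1/10, 7/10)
Step 2: interval [1/10, 7/10), width = 7/10 - 1/10 = 3/5
  'c': [1/10 + 3/5*0/1, 1/10 + 3/5*1/10) = [1/10, 4/25) <- contains code 13/100
  'e': [1/10 + 3/5*1/10, 1/10 + 3/5*7/10) = [4/25, 13/25)
  'd': [1/10 + 3/5*7/10, 1/10 + 3/5*1/1) = [13/25, 7/10)
  emit 'c', narrow to [1/10, 4/25)

Answer: symbol=e low=1/10 high=7/10
symbol=c low=1/10 high=4/25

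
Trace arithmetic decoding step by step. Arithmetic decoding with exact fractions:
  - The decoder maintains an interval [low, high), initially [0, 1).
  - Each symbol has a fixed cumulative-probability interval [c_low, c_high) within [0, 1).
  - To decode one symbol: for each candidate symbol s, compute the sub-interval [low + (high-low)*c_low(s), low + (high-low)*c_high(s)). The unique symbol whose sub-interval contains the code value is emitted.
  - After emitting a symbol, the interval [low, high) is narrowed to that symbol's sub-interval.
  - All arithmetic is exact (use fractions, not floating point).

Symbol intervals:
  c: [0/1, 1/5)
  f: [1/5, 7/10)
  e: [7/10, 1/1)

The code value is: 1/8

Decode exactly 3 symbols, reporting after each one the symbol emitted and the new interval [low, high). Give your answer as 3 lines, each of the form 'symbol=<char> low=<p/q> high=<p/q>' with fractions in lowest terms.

Answer: symbol=c low=0/1 high=1/5
symbol=f low=1/25 high=7/50
symbol=e low=11/100 high=7/50

Derivation:
Step 1: interval [0/1, 1/1), width = 1/1 - 0/1 = 1/1
  'c': [0/1 + 1/1*0/1, 0/1 + 1/1*1/5) = [0/1, 1/5) <- contains code 1/8
  'f': [0/1 + 1/1*1/5, 0/1 + 1/1*7/10) = [1/5, 7/10)
  'e': [0/1 + 1/1*7/10, 0/1 + 1/1*1/1) = [7/10, 1/1)
  emit 'c', narrow to [0/1, 1/5)
Step 2: interval [0/1, 1/5), width = 1/5 - 0/1 = 1/5
  'c': [0/1 + 1/5*0/1, 0/1 + 1/5*1/5) = [0/1, 1/25)
  'f': [0/1 + 1/5*1/5, 0/1 + 1/5*7/10) = [1/25, 7/50) <- contains code 1/8
  'e': [0/1 + 1/5*7/10, 0/1 + 1/5*1/1) = [7/50, 1/5)
  emit 'f', narrow to [1/25, 7/50)
Step 3: interval [1/25, 7/50), width = 7/50 - 1/25 = 1/10
  'c': [1/25 + 1/10*0/1, 1/25 + 1/10*1/5) = [1/25, 3/50)
  'f': [1/25 + 1/10*1/5, 1/25 + 1/10*7/10) = [3/50, 11/100)
  'e': [1/25 + 1/10*7/10, 1/25 + 1/10*1/1) = [11/100, 7/50) <- contains code 1/8
  emit 'e', narrow to [11/100, 7/50)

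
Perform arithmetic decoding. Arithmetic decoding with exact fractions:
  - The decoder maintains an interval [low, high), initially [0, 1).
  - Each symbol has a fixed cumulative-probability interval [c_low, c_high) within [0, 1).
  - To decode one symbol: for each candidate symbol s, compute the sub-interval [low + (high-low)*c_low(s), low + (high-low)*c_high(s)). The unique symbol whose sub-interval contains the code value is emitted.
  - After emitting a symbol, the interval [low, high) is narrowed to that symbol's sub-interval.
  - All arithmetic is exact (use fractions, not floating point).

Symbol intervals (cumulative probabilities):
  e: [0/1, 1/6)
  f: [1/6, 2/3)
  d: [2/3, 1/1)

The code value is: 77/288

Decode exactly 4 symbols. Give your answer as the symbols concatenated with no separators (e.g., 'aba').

Step 1: interval [0/1, 1/1), width = 1/1 - 0/1 = 1/1
  'e': [0/1 + 1/1*0/1, 0/1 + 1/1*1/6) = [0/1, 1/6)
  'f': [0/1 + 1/1*1/6, 0/1 + 1/1*2/3) = [1/6, 2/3) <- contains code 77/288
  'd': [0/1 + 1/1*2/3, 0/1 + 1/1*1/1) = [2/3, 1/1)
  emit 'f', narrow to [1/6, 2/3)
Step 2: interval [1/6, 2/3), width = 2/3 - 1/6 = 1/2
  'e': [1/6 + 1/2*0/1, 1/6 + 1/2*1/6) = [1/6, 1/4)
  'f': [1/6 + 1/2*1/6, 1/6 + 1/2*2/3) = [1/4, 1/2) <- contains code 77/288
  'd': [1/6 + 1/2*2/3, 1/6 + 1/2*1/1) = [1/2, 2/3)
  emit 'f', narrow to [1/4, 1/2)
Step 3: interval [1/4, 1/2), width = 1/2 - 1/4 = 1/4
  'e': [1/4 + 1/4*0/1, 1/4 + 1/4*1/6) = [1/4, 7/24) <- contains code 77/288
  'f': [1/4 + 1/4*1/6, 1/4 + 1/4*2/3) = [7/24, 5/12)
  'd': [1/4 + 1/4*2/3, 1/4 + 1/4*1/1) = [5/12, 1/2)
  emit 'e', narrow to [1/4, 7/24)
Step 4: interval [1/4, 7/24), width = 7/24 - 1/4 = 1/24
  'e': [1/4 + 1/24*0/1, 1/4 + 1/24*1/6) = [1/4, 37/144)
  'f': [1/4 + 1/24*1/6, 1/4 + 1/24*2/3) = [37/144, 5/18) <- contains code 77/288
  'd': [1/4 + 1/24*2/3, 1/4 + 1/24*1/1) = [5/18, 7/24)
  emit 'f', narrow to [37/144, 5/18)

Answer: ffef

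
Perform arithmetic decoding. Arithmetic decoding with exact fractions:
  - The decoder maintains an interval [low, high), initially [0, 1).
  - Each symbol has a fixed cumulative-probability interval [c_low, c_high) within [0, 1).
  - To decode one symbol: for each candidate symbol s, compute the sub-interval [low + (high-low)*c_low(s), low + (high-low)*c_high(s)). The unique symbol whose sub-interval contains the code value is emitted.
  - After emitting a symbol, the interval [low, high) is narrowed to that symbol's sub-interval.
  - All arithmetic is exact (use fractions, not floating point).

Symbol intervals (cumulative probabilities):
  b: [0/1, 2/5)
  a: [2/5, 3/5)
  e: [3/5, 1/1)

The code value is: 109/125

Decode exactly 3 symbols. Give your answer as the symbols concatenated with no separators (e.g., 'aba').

Step 1: interval [0/1, 1/1), width = 1/1 - 0/1 = 1/1
  'b': [0/1 + 1/1*0/1, 0/1 + 1/1*2/5) = [0/1, 2/5)
  'a': [0/1 + 1/1*2/5, 0/1 + 1/1*3/5) = [2/5, 3/5)
  'e': [0/1 + 1/1*3/5, 0/1 + 1/1*1/1) = [3/5, 1/1) <- contains code 109/125
  emit 'e', narrow to [3/5, 1/1)
Step 2: interval [3/5, 1/1), width = 1/1 - 3/5 = 2/5
  'b': [3/5 + 2/5*0/1, 3/5 + 2/5*2/5) = [3/5, 19/25)
  'a': [3/5 + 2/5*2/5, 3/5 + 2/5*3/5) = [19/25, 21/25)
  'e': [3/5 + 2/5*3/5, 3/5 + 2/5*1/1) = [21/25, 1/1) <- contains code 109/125
  emit 'e', narrow to [21/25, 1/1)
Step 3: interval [21/25, 1/1), width = 1/1 - 21/25 = 4/25
  'b': [21/25 + 4/25*0/1, 21/25 + 4/25*2/5) = [21/25, 113/125) <- contains code 109/125
  'a': [21/25 + 4/25*2/5, 21/25 + 4/25*3/5) = [113/125, 117/125)
  'e': [21/25 + 4/25*3/5, 21/25 + 4/25*1/1) = [117/125, 1/1)
  emit 'b', narrow to [21/25, 113/125)

Answer: eeb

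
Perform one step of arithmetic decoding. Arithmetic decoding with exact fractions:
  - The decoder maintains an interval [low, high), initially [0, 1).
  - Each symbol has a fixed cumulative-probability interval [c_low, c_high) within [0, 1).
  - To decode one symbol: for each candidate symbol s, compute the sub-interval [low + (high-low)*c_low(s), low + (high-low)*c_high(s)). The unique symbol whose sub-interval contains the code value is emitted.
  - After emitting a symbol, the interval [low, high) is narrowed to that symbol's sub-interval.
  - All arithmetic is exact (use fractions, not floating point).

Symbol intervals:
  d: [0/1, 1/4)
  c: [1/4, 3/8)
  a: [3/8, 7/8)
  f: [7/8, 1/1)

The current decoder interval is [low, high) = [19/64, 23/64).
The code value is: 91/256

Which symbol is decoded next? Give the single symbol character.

Interval width = high − low = 23/64 − 19/64 = 1/16
Scaled code = (code − low) / width = (91/256 − 19/64) / 1/16 = 15/16
  d: [0/1, 1/4) 
  c: [1/4, 3/8) 
  a: [3/8, 7/8) 
  f: [7/8, 1/1) ← scaled code falls here ✓

Answer: f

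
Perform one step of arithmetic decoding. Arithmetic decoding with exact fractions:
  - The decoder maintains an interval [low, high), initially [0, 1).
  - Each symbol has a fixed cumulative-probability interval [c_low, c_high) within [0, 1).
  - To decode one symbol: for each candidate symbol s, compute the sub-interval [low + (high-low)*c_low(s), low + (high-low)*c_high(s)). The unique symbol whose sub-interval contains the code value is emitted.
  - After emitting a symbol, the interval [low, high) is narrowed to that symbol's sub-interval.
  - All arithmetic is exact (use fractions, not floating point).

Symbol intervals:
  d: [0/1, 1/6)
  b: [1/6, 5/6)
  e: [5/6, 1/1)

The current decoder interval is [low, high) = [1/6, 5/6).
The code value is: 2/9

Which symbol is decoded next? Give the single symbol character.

Answer: d

Derivation:
Interval width = high − low = 5/6 − 1/6 = 2/3
Scaled code = (code − low) / width = (2/9 − 1/6) / 2/3 = 1/12
  d: [0/1, 1/6) ← scaled code falls here ✓
  b: [1/6, 5/6) 
  e: [5/6, 1/1) 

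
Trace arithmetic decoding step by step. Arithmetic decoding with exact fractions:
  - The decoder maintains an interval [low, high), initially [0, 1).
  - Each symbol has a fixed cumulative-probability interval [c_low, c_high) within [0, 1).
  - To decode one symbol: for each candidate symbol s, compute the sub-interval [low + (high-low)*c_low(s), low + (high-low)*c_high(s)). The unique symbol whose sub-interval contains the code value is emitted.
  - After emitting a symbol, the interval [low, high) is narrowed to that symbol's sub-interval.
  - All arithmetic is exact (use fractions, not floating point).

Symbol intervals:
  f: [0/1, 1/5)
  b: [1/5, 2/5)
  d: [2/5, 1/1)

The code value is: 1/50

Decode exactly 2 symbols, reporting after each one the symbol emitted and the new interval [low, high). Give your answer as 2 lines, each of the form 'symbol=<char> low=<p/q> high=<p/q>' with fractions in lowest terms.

Answer: symbol=f low=0/1 high=1/5
symbol=f low=0/1 high=1/25

Derivation:
Step 1: interval [0/1, 1/1), width = 1/1 - 0/1 = 1/1
  'f': [0/1 + 1/1*0/1, 0/1 + 1/1*1/5) = [0/1, 1/5) <- contains code 1/50
  'b': [0/1 + 1/1*1/5, 0/1 + 1/1*2/5) = [1/5, 2/5)
  'd': [0/1 + 1/1*2/5, 0/1 + 1/1*1/1) = [2/5, 1/1)
  emit 'f', narrow to [0/1, 1/5)
Step 2: interval [0/1, 1/5), width = 1/5 - 0/1 = 1/5
  'f': [0/1 + 1/5*0/1, 0/1 + 1/5*1/5) = [0/1, 1/25) <- contains code 1/50
  'b': [0/1 + 1/5*1/5, 0/1 + 1/5*2/5) = [1/25, 2/25)
  'd': [0/1 + 1/5*2/5, 0/1 + 1/5*1/1) = [2/25, 1/5)
  emit 'f', narrow to [0/1, 1/25)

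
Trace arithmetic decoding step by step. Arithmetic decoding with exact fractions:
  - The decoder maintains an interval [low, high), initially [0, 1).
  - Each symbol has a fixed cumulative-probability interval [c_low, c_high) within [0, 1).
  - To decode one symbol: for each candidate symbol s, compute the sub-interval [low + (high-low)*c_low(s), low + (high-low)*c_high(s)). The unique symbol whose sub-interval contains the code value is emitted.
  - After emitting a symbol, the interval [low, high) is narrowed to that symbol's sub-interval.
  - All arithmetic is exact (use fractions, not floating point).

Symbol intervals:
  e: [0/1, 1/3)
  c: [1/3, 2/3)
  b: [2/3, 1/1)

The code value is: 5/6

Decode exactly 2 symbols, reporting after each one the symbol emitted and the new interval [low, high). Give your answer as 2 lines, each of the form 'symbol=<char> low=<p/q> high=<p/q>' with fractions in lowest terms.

Step 1: interval [0/1, 1/1), width = 1/1 - 0/1 = 1/1
  'e': [0/1 + 1/1*0/1, 0/1 + 1/1*1/3) = [0/1, 1/3)
  'c': [0/1 + 1/1*1/3, 0/1 + 1/1*2/3) = [1/3, 2/3)
  'b': [0/1 + 1/1*2/3, 0/1 + 1/1*1/1) = [2/3, 1/1) <- contains code 5/6
  emit 'b', narrow to [2/3, 1/1)
Step 2: interval [2/3, 1/1), width = 1/1 - 2/3 = 1/3
  'e': [2/3 + 1/3*0/1, 2/3 + 1/3*1/3) = [2/3, 7/9)
  'c': [2/3 + 1/3*1/3, 2/3 + 1/3*2/3) = [7/9, 8/9) <- contains code 5/6
  'b': [2/3 + 1/3*2/3, 2/3 + 1/3*1/1) = [8/9, 1/1)
  emit 'c', narrow to [7/9, 8/9)

Answer: symbol=b low=2/3 high=1/1
symbol=c low=7/9 high=8/9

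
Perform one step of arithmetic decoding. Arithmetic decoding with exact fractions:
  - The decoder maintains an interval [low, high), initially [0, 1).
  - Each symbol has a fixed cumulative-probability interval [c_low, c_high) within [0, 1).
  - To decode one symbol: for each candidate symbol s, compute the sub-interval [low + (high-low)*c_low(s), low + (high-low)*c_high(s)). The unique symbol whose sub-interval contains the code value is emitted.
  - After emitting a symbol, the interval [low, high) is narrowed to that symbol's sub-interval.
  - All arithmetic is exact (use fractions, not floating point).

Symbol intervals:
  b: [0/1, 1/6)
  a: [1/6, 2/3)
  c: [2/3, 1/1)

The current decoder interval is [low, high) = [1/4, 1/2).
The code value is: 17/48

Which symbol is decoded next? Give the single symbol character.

Interval width = high − low = 1/2 − 1/4 = 1/4
Scaled code = (code − low) / width = (17/48 − 1/4) / 1/4 = 5/12
  b: [0/1, 1/6) 
  a: [1/6, 2/3) ← scaled code falls here ✓
  c: [2/3, 1/1) 

Answer: a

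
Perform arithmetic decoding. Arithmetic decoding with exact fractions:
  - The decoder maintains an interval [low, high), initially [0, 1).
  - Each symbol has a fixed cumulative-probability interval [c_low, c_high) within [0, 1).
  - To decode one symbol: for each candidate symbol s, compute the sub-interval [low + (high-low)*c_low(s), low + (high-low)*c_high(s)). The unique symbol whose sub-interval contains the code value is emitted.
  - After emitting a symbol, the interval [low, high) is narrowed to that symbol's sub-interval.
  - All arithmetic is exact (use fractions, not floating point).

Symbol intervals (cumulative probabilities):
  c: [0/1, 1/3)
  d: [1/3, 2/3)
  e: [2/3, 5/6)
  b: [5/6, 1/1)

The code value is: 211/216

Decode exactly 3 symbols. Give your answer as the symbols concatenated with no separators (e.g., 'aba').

Step 1: interval [0/1, 1/1), width = 1/1 - 0/1 = 1/1
  'c': [0/1 + 1/1*0/1, 0/1 + 1/1*1/3) = [0/1, 1/3)
  'd': [0/1 + 1/1*1/3, 0/1 + 1/1*2/3) = [1/3, 2/3)
  'e': [0/1 + 1/1*2/3, 0/1 + 1/1*5/6) = [2/3, 5/6)
  'b': [0/1 + 1/1*5/6, 0/1 + 1/1*1/1) = [5/6, 1/1) <- contains code 211/216
  emit 'b', narrow to [5/6, 1/1)
Step 2: interval [5/6, 1/1), width = 1/1 - 5/6 = 1/6
  'c': [5/6 + 1/6*0/1, 5/6 + 1/6*1/3) = [5/6, 8/9)
  'd': [5/6 + 1/6*1/3, 5/6 + 1/6*2/3) = [8/9, 17/18)
  'e': [5/6 + 1/6*2/3, 5/6 + 1/6*5/6) = [17/18, 35/36)
  'b': [5/6 + 1/6*5/6, 5/6 + 1/6*1/1) = [35/36, 1/1) <- contains code 211/216
  emit 'b', narrow to [35/36, 1/1)
Step 3: interval [35/36, 1/1), width = 1/1 - 35/36 = 1/36
  'c': [35/36 + 1/36*0/1, 35/36 + 1/36*1/3) = [35/36, 53/54) <- contains code 211/216
  'd': [35/36 + 1/36*1/3, 35/36 + 1/36*2/3) = [53/54, 107/108)
  'e': [35/36 + 1/36*2/3, 35/36 + 1/36*5/6) = [107/108, 215/216)
  'b': [35/36 + 1/36*5/6, 35/36 + 1/36*1/1) = [215/216, 1/1)
  emit 'c', narrow to [35/36, 53/54)

Answer: bbc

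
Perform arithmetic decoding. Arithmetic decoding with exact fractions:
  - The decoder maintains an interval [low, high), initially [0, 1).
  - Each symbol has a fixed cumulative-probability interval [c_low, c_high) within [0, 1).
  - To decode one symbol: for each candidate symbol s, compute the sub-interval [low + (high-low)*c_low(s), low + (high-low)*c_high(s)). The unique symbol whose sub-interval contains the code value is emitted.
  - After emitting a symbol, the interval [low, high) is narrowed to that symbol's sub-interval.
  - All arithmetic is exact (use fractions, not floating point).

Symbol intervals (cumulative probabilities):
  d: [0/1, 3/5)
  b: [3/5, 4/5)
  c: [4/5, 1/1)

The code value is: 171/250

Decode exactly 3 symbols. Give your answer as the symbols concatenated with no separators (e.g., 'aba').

Step 1: interval [0/1, 1/1), width = 1/1 - 0/1 = 1/1
  'd': [0/1 + 1/1*0/1, 0/1 + 1/1*3/5) = [0/1, 3/5)
  'b': [0/1 + 1/1*3/5, 0/1 + 1/1*4/5) = [3/5, 4/5) <- contains code 171/250
  'c': [0/1 + 1/1*4/5, 0/1 + 1/1*1/1) = [4/5, 1/1)
  emit 'b', narrow to [3/5, 4/5)
Step 2: interval [3/5, 4/5), width = 4/5 - 3/5 = 1/5
  'd': [3/5 + 1/5*0/1, 3/5 + 1/5*3/5) = [3/5, 18/25) <- contains code 171/250
  'b': [3/5 + 1/5*3/5, 3/5 + 1/5*4/5) = [18/25, 19/25)
  'c': [3/5 + 1/5*4/5, 3/5 + 1/5*1/1) = [19/25, 4/5)
  emit 'd', narrow to [3/5, 18/25)
Step 3: interval [3/5, 18/25), width = 18/25 - 3/5 = 3/25
  'd': [3/5 + 3/25*0/1, 3/5 + 3/25*3/5) = [3/5, 84/125)
  'b': [3/5 + 3/25*3/5, 3/5 + 3/25*4/5) = [84/125, 87/125) <- contains code 171/250
  'c': [3/5 + 3/25*4/5, 3/5 + 3/25*1/1) = [87/125, 18/25)
  emit 'b', narrow to [84/125, 87/125)

Answer: bdb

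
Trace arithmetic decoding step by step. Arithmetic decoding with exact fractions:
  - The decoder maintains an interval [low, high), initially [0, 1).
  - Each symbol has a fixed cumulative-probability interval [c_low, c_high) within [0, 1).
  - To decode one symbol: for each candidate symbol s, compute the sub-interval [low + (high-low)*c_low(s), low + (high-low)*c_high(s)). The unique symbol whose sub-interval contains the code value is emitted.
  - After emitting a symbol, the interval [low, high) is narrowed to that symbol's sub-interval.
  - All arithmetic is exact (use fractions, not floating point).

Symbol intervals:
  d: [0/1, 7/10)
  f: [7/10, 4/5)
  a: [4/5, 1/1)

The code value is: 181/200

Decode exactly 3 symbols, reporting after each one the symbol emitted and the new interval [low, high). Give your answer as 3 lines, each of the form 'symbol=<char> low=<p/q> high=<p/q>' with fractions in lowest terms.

Step 1: interval [0/1, 1/1), width = 1/1 - 0/1 = 1/1
  'd': [0/1 + 1/1*0/1, 0/1 + 1/1*7/10) = [0/1, 7/10)
  'f': [0/1 + 1/1*7/10, 0/1 + 1/1*4/5) = [7/10, 4/5)
  'a': [0/1 + 1/1*4/5, 0/1 + 1/1*1/1) = [4/5, 1/1) <- contains code 181/200
  emit 'a', narrow to [4/5, 1/1)
Step 2: interval [4/5, 1/1), width = 1/1 - 4/5 = 1/5
  'd': [4/5 + 1/5*0/1, 4/5 + 1/5*7/10) = [4/5, 47/50) <- contains code 181/200
  'f': [4/5 + 1/5*7/10, 4/5 + 1/5*4/5) = [47/50, 24/25)
  'a': [4/5 + 1/5*4/5, 4/5 + 1/5*1/1) = [24/25, 1/1)
  emit 'd', narrow to [4/5, 47/50)
Step 3: interval [4/5, 47/50), width = 47/50 - 4/5 = 7/50
  'd': [4/5 + 7/50*0/1, 4/5 + 7/50*7/10) = [4/5, 449/500)
  'f': [4/5 + 7/50*7/10, 4/5 + 7/50*4/5) = [449/500, 114/125) <- contains code 181/200
  'a': [4/5 + 7/50*4/5, 4/5 + 7/50*1/1) = [114/125, 47/50)
  emit 'f', narrow to [449/500, 114/125)

Answer: symbol=a low=4/5 high=1/1
symbol=d low=4/5 high=47/50
symbol=f low=449/500 high=114/125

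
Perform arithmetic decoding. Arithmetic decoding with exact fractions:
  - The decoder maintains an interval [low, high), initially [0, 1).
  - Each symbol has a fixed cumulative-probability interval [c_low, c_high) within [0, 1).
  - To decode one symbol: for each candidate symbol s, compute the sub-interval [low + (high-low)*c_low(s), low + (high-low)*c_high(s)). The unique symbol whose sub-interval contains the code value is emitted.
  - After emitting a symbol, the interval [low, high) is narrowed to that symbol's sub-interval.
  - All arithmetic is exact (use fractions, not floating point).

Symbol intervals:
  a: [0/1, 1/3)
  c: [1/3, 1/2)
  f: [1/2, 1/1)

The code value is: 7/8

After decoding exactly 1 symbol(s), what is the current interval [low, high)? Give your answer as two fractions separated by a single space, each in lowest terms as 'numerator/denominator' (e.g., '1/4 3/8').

Step 1: interval [0/1, 1/1), width = 1/1 - 0/1 = 1/1
  'a': [0/1 + 1/1*0/1, 0/1 + 1/1*1/3) = [0/1, 1/3)
  'c': [0/1 + 1/1*1/3, 0/1 + 1/1*1/2) = [1/3, 1/2)
  'f': [0/1 + 1/1*1/2, 0/1 + 1/1*1/1) = [1/2, 1/1) <- contains code 7/8
  emit 'f', narrow to [1/2, 1/1)

Answer: 1/2 1/1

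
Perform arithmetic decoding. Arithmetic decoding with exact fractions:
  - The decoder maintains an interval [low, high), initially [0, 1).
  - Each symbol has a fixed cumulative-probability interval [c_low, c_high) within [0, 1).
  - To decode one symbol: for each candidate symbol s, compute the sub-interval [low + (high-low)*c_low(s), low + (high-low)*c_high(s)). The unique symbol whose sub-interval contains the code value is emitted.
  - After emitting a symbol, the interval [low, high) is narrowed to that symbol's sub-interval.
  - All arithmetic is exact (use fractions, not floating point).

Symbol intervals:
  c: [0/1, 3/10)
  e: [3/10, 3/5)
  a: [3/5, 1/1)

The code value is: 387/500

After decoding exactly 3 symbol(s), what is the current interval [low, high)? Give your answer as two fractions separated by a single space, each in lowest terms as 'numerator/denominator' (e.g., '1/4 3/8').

Step 1: interval [0/1, 1/1), width = 1/1 - 0/1 = 1/1
  'c': [0/1 + 1/1*0/1, 0/1 + 1/1*3/10) = [0/1, 3/10)
  'e': [0/1 + 1/1*3/10, 0/1 + 1/1*3/5) = [3/10, 3/5)
  'a': [0/1 + 1/1*3/5, 0/1 + 1/1*1/1) = [3/5, 1/1) <- contains code 387/500
  emit 'a', narrow to [3/5, 1/1)
Step 2: interval [3/5, 1/1), width = 1/1 - 3/5 = 2/5
  'c': [3/5 + 2/5*0/1, 3/5 + 2/5*3/10) = [3/5, 18/25)
  'e': [3/5 + 2/5*3/10, 3/5 + 2/5*3/5) = [18/25, 21/25) <- contains code 387/500
  'a': [3/5 + 2/5*3/5, 3/5 + 2/5*1/1) = [21/25, 1/1)
  emit 'e', narrow to [18/25, 21/25)
Step 3: interval [18/25, 21/25), width = 21/25 - 18/25 = 3/25
  'c': [18/25 + 3/25*0/1, 18/25 + 3/25*3/10) = [18/25, 189/250)
  'e': [18/25 + 3/25*3/10, 18/25 + 3/25*3/5) = [189/250, 99/125) <- contains code 387/500
  'a': [18/25 + 3/25*3/5, 18/25 + 3/25*1/1) = [99/125, 21/25)
  emit 'e', narrow to [189/250, 99/125)

Answer: 189/250 99/125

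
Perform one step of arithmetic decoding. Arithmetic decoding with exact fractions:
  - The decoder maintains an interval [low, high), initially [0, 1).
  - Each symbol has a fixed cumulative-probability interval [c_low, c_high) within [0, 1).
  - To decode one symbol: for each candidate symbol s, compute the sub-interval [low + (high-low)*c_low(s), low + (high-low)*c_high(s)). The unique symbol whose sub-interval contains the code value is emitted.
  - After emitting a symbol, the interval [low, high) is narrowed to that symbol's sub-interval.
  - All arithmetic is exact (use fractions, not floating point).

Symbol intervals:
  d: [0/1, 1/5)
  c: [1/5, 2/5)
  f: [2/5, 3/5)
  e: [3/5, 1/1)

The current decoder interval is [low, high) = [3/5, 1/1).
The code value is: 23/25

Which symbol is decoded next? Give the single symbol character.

Answer: e

Derivation:
Interval width = high − low = 1/1 − 3/5 = 2/5
Scaled code = (code − low) / width = (23/25 − 3/5) / 2/5 = 4/5
  d: [0/1, 1/5) 
  c: [1/5, 2/5) 
  f: [2/5, 3/5) 
  e: [3/5, 1/1) ← scaled code falls here ✓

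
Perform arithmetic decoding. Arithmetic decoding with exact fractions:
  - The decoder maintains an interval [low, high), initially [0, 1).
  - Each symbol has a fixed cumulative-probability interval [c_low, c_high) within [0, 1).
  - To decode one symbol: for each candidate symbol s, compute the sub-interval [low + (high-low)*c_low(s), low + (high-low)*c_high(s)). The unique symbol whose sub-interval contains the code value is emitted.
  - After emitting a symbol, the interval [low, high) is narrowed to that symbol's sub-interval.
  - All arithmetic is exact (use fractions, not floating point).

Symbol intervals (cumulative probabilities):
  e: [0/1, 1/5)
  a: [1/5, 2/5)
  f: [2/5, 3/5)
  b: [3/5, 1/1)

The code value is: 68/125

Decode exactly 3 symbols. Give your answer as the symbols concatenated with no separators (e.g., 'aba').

Answer: fba

Derivation:
Step 1: interval [0/1, 1/1), width = 1/1 - 0/1 = 1/1
  'e': [0/1 + 1/1*0/1, 0/1 + 1/1*1/5) = [0/1, 1/5)
  'a': [0/1 + 1/1*1/5, 0/1 + 1/1*2/5) = [1/5, 2/5)
  'f': [0/1 + 1/1*2/5, 0/1 + 1/1*3/5) = [2/5, 3/5) <- contains code 68/125
  'b': [0/1 + 1/1*3/5, 0/1 + 1/1*1/1) = [3/5, 1/1)
  emit 'f', narrow to [2/5, 3/5)
Step 2: interval [2/5, 3/5), width = 3/5 - 2/5 = 1/5
  'e': [2/5 + 1/5*0/1, 2/5 + 1/5*1/5) = [2/5, 11/25)
  'a': [2/5 + 1/5*1/5, 2/5 + 1/5*2/5) = [11/25, 12/25)
  'f': [2/5 + 1/5*2/5, 2/5 + 1/5*3/5) = [12/25, 13/25)
  'b': [2/5 + 1/5*3/5, 2/5 + 1/5*1/1) = [13/25, 3/5) <- contains code 68/125
  emit 'b', narrow to [13/25, 3/5)
Step 3: interval [13/25, 3/5), width = 3/5 - 13/25 = 2/25
  'e': [13/25 + 2/25*0/1, 13/25 + 2/25*1/5) = [13/25, 67/125)
  'a': [13/25 + 2/25*1/5, 13/25 + 2/25*2/5) = [67/125, 69/125) <- contains code 68/125
  'f': [13/25 + 2/25*2/5, 13/25 + 2/25*3/5) = [69/125, 71/125)
  'b': [13/25 + 2/25*3/5, 13/25 + 2/25*1/1) = [71/125, 3/5)
  emit 'a', narrow to [67/125, 69/125)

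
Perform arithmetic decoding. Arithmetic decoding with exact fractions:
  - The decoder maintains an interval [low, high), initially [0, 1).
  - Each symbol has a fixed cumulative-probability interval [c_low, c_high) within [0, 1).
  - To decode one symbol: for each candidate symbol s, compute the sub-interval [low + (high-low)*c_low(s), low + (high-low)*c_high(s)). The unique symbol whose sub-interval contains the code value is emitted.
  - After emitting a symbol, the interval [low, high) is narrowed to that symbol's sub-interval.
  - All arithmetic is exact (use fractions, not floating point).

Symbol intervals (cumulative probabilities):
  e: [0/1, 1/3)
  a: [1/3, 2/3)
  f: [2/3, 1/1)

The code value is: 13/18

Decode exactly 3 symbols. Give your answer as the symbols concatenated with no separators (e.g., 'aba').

Step 1: interval [0/1, 1/1), width = 1/1 - 0/1 = 1/1
  'e': [0/1 + 1/1*0/1, 0/1 + 1/1*1/3) = [0/1, 1/3)
  'a': [0/1 + 1/1*1/3, 0/1 + 1/1*2/3) = [1/3, 2/3)
  'f': [0/1 + 1/1*2/3, 0/1 + 1/1*1/1) = [2/3, 1/1) <- contains code 13/18
  emit 'f', narrow to [2/3, 1/1)
Step 2: interval [2/3, 1/1), width = 1/1 - 2/3 = 1/3
  'e': [2/3 + 1/3*0/1, 2/3 + 1/3*1/3) = [2/3, 7/9) <- contains code 13/18
  'a': [2/3 + 1/3*1/3, 2/3 + 1/3*2/3) = [7/9, 8/9)
  'f': [2/3 + 1/3*2/3, 2/3 + 1/3*1/1) = [8/9, 1/1)
  emit 'e', narrow to [2/3, 7/9)
Step 3: interval [2/3, 7/9), width = 7/9 - 2/3 = 1/9
  'e': [2/3 + 1/9*0/1, 2/3 + 1/9*1/3) = [2/3, 19/27)
  'a': [2/3 + 1/9*1/3, 2/3 + 1/9*2/3) = [19/27, 20/27) <- contains code 13/18
  'f': [2/3 + 1/9*2/3, 2/3 + 1/9*1/1) = [20/27, 7/9)
  emit 'a', narrow to [19/27, 20/27)

Answer: fea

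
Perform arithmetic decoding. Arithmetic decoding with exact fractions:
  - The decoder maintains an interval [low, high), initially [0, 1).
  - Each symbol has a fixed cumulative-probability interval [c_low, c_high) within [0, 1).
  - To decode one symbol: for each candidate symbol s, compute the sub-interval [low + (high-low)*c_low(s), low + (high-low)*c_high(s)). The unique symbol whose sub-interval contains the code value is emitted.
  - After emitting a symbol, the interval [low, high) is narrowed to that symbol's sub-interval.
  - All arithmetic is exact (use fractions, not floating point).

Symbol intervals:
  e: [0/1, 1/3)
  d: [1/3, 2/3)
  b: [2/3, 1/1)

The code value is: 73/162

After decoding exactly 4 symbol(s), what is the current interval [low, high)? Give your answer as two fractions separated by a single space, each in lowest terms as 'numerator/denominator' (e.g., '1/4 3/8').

Step 1: interval [0/1, 1/1), width = 1/1 - 0/1 = 1/1
  'e': [0/1 + 1/1*0/1, 0/1 + 1/1*1/3) = [0/1, 1/3)
  'd': [0/1 + 1/1*1/3, 0/1 + 1/1*2/3) = [1/3, 2/3) <- contains code 73/162
  'b': [0/1 + 1/1*2/3, 0/1 + 1/1*1/1) = [2/3, 1/1)
  emit 'd', narrow to [1/3, 2/3)
Step 2: interval [1/3, 2/3), width = 2/3 - 1/3 = 1/3
  'e': [1/3 + 1/3*0/1, 1/3 + 1/3*1/3) = [1/3, 4/9)
  'd': [1/3 + 1/3*1/3, 1/3 + 1/3*2/3) = [4/9, 5/9) <- contains code 73/162
  'b': [1/3 + 1/3*2/3, 1/3 + 1/3*1/1) = [5/9, 2/3)
  emit 'd', narrow to [4/9, 5/9)
Step 3: interval [4/9, 5/9), width = 5/9 - 4/9 = 1/9
  'e': [4/9 + 1/9*0/1, 4/9 + 1/9*1/3) = [4/9, 13/27) <- contains code 73/162
  'd': [4/9 + 1/9*1/3, 4/9 + 1/9*2/3) = [13/27, 14/27)
  'b': [4/9 + 1/9*2/3, 4/9 + 1/9*1/1) = [14/27, 5/9)
  emit 'e', narrow to [4/9, 13/27)
Step 4: interval [4/9, 13/27), width = 13/27 - 4/9 = 1/27
  'e': [4/9 + 1/27*0/1, 4/9 + 1/27*1/3) = [4/9, 37/81) <- contains code 73/162
  'd': [4/9 + 1/27*1/3, 4/9 + 1/27*2/3) = [37/81, 38/81)
  'b': [4/9 + 1/27*2/3, 4/9 + 1/27*1/1) = [38/81, 13/27)
  emit 'e', narrow to [4/9, 37/81)

Answer: 4/9 37/81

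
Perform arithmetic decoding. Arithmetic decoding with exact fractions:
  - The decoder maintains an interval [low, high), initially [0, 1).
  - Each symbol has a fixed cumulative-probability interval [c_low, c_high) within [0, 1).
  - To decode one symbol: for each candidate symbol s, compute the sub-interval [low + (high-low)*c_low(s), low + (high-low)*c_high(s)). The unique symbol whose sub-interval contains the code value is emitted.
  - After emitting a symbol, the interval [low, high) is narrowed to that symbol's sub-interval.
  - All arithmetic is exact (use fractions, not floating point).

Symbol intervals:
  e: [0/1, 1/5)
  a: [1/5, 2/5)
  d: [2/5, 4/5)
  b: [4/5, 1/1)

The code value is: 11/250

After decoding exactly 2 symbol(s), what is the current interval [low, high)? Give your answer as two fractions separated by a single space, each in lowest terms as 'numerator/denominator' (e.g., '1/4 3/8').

Step 1: interval [0/1, 1/1), width = 1/1 - 0/1 = 1/1
  'e': [0/1 + 1/1*0/1, 0/1 + 1/1*1/5) = [0/1, 1/5) <- contains code 11/250
  'a': [0/1 + 1/1*1/5, 0/1 + 1/1*2/5) = [1/5, 2/5)
  'd': [0/1 + 1/1*2/5, 0/1 + 1/1*4/5) = [2/5, 4/5)
  'b': [0/1 + 1/1*4/5, 0/1 + 1/1*1/1) = [4/5, 1/1)
  emit 'e', narrow to [0/1, 1/5)
Step 2: interval [0/1, 1/5), width = 1/5 - 0/1 = 1/5
  'e': [0/1 + 1/5*0/1, 0/1 + 1/5*1/5) = [0/1, 1/25)
  'a': [0/1 + 1/5*1/5, 0/1 + 1/5*2/5) = [1/25, 2/25) <- contains code 11/250
  'd': [0/1 + 1/5*2/5, 0/1 + 1/5*4/5) = [2/25, 4/25)
  'b': [0/1 + 1/5*4/5, 0/1 + 1/5*1/1) = [4/25, 1/5)
  emit 'a', narrow to [1/25, 2/25)

Answer: 1/25 2/25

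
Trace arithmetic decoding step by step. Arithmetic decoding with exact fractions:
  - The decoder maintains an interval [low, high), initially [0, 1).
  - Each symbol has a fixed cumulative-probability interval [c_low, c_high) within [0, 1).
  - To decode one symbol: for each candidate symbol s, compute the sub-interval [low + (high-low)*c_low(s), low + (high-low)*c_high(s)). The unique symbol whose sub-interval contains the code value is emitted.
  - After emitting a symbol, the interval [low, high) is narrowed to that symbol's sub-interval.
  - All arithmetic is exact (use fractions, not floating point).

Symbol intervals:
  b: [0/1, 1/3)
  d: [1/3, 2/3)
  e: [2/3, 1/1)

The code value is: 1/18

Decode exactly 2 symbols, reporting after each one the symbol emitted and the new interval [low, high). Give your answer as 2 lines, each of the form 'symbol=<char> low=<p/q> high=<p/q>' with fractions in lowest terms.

Step 1: interval [0/1, 1/1), width = 1/1 - 0/1 = 1/1
  'b': [0/1 + 1/1*0/1, 0/1 + 1/1*1/3) = [0/1, 1/3) <- contains code 1/18
  'd': [0/1 + 1/1*1/3, 0/1 + 1/1*2/3) = [1/3, 2/3)
  'e': [0/1 + 1/1*2/3, 0/1 + 1/1*1/1) = [2/3, 1/1)
  emit 'b', narrow to [0/1, 1/3)
Step 2: interval [0/1, 1/3), width = 1/3 - 0/1 = 1/3
  'b': [0/1 + 1/3*0/1, 0/1 + 1/3*1/3) = [0/1, 1/9) <- contains code 1/18
  'd': [0/1 + 1/3*1/3, 0/1 + 1/3*2/3) = [1/9, 2/9)
  'e': [0/1 + 1/3*2/3, 0/1 + 1/3*1/1) = [2/9, 1/3)
  emit 'b', narrow to [0/1, 1/9)

Answer: symbol=b low=0/1 high=1/3
symbol=b low=0/1 high=1/9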